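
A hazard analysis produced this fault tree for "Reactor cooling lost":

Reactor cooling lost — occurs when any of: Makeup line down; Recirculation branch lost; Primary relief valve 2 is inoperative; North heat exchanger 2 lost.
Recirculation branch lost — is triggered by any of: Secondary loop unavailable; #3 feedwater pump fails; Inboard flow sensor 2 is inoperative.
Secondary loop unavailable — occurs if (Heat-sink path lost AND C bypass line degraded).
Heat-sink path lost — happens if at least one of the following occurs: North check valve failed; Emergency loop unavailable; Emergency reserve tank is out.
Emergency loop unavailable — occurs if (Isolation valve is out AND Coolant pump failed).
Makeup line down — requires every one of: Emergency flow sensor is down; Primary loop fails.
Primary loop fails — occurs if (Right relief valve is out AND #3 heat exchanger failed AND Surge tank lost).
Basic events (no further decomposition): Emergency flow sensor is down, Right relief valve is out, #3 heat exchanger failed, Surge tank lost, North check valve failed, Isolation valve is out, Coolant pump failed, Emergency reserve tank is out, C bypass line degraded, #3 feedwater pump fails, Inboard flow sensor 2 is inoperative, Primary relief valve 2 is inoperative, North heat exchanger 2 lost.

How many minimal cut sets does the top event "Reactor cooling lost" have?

8

Primary loop fails [AND]: one cut set from each child combined → 1 × 1 × 1 = 1 cut set(s).
Makeup line down [AND]: one cut set from each child combined → 1 × 1 = 1 cut set(s).
Emergency loop unavailable [AND]: one cut set from each child combined → 1 × 1 = 1 cut set(s).
Heat-sink path lost [OR]: union of children's cut sets → 3 cut set(s).
Secondary loop unavailable [AND]: one cut set from each child combined → 3 × 1 = 3 cut set(s).
Recirculation branch lost [OR]: union of children's cut sets → 5 cut set(s).
Reactor cooling lost [OR]: union of children's cut sets → 8 cut set(s).
Minimal cut sets: {#3 heat exchanger failed, Emergency flow sensor is down, Right relief valve is out, Surge tank lost}; {C bypass line degraded, North check valve failed}; {C bypass line degraded, Coolant pump failed, Isolation valve is out}; {C bypass line degraded, Emergency reserve tank is out}; {#3 feedwater pump fails}; {Inboard flow sensor 2 is inoperative}; {Primary relief valve 2 is inoperative}; {North heat exchanger 2 lost}.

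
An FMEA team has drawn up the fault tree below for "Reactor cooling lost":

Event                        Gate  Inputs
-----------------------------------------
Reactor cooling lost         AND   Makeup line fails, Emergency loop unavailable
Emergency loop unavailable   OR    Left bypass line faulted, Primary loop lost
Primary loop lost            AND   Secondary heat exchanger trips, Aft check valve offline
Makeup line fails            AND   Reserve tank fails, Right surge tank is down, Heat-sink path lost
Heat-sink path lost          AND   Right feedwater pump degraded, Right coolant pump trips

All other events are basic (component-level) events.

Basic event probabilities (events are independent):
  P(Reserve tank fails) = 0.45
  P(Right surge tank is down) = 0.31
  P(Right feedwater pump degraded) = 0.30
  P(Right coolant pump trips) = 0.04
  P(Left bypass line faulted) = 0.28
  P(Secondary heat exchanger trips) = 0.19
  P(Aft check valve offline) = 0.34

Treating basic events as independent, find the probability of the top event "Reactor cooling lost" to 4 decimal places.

0.0005

P(Heat-sink path lost) [AND] = 0.30 × 0.04 = 0.012000
P(Makeup line fails) [AND] = 0.45 × 0.31 × 0.012000 = 0.001674
P(Primary loop lost) [AND] = 0.19 × 0.34 = 0.064600
P(Emergency loop unavailable) [OR] = 1 − (1−0.28) × (1−0.064600) = 0.326512
P(Reactor cooling lost) [AND] = 0.001674 × 0.326512 = 0.000547
Rounded to 4 decimal places: P(Reactor cooling lost) ≈ 0.0005.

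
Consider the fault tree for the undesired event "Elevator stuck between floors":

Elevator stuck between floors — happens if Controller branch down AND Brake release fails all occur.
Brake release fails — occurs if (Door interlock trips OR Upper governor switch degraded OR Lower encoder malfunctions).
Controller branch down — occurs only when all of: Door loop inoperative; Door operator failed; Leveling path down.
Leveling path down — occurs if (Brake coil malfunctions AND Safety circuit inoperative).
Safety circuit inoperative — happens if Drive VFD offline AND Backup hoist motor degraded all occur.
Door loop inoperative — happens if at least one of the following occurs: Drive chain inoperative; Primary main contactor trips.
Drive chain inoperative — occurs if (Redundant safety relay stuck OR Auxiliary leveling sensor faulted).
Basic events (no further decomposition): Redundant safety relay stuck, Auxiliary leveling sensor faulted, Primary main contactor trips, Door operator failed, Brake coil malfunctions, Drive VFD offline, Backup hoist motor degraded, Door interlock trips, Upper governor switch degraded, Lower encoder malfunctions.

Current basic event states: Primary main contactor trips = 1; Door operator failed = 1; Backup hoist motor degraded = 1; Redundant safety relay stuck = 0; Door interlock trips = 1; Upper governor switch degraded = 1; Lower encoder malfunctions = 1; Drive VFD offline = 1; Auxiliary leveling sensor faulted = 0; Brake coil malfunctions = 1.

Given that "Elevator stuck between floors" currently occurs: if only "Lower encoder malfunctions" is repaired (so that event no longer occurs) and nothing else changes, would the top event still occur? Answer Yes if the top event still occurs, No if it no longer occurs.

Counterfactual: set "Lower encoder malfunctions" to not occurred.
Drive chain inoperative [OR]: Redundant safety relay stuck=not, Auxiliary leveling sensor faulted=not → no input occurs → does not occur.
Door loop inoperative [OR]: Drive chain inoperative=not, Primary main contactor trips=occurs → at least one input occurs → occurs.
Safety circuit inoperative [AND]: Drive VFD offline=occurs, Backup hoist motor degraded=occurs → all inputs occur → occurs.
Leveling path down [AND]: Brake coil malfunctions=occurs, Safety circuit inoperative=occurs → all inputs occur → occurs.
Controller branch down [AND]: Door loop inoperative=occurs, Door operator failed=occurs, Leveling path down=occurs → all inputs occur → occurs.
Brake release fails [OR]: Door interlock trips=occurs, Upper governor switch degraded=occurs, Lower encoder malfunctions=not → at least one input occurs → occurs.
Elevator stuck between floors [AND]: Controller branch down=occurs, Brake release fails=occurs → all inputs occur → occurs.

Yes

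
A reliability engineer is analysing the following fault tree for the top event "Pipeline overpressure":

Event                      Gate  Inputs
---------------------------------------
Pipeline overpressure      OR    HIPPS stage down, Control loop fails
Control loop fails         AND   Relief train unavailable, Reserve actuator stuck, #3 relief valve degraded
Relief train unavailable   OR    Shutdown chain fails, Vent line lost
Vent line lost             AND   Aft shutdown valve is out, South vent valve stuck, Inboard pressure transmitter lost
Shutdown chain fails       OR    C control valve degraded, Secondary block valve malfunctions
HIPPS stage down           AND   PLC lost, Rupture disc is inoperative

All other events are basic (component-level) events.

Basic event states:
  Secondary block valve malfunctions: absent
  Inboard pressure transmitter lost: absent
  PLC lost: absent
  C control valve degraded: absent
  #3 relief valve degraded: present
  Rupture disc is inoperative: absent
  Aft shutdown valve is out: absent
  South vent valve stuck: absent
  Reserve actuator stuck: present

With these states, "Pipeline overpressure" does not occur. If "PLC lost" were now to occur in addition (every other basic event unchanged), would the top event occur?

No

Counterfactual: set "PLC lost" to occurred.
HIPPS stage down [AND]: PLC lost=occurs, Rupture disc is inoperative=not → not all inputs occur → does not occur.
Shutdown chain fails [OR]: C control valve degraded=not, Secondary block valve malfunctions=not → no input occurs → does not occur.
Vent line lost [AND]: Aft shutdown valve is out=not, South vent valve stuck=not, Inboard pressure transmitter lost=not → not all inputs occur → does not occur.
Relief train unavailable [OR]: Shutdown chain fails=not, Vent line lost=not → no input occurs → does not occur.
Control loop fails [AND]: Relief train unavailable=not, Reserve actuator stuck=occurs, #3 relief valve degraded=occurs → not all inputs occur → does not occur.
Pipeline overpressure [OR]: HIPPS stage down=not, Control loop fails=not → no input occurs → does not occur.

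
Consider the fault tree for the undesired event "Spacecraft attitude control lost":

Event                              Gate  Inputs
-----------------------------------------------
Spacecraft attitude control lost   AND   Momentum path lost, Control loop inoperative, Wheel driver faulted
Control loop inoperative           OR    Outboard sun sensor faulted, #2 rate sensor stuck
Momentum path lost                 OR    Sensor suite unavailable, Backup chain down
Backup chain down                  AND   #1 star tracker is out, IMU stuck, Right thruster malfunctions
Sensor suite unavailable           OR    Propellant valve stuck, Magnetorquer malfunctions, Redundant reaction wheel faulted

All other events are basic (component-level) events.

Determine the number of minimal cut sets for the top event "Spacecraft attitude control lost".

8

Sensor suite unavailable [OR]: union of children's cut sets → 3 cut set(s).
Backup chain down [AND]: one cut set from each child combined → 1 × 1 × 1 = 1 cut set(s).
Momentum path lost [OR]: union of children's cut sets → 4 cut set(s).
Control loop inoperative [OR]: union of children's cut sets → 2 cut set(s).
Spacecraft attitude control lost [AND]: one cut set from each child combined → 4 × 2 × 1 = 8 cut set(s).
Minimal cut sets: {Outboard sun sensor faulted, Propellant valve stuck, Wheel driver faulted}; {#2 rate sensor stuck, Propellant valve stuck, Wheel driver faulted}; {Magnetorquer malfunctions, Outboard sun sensor faulted, Wheel driver faulted}; {#2 rate sensor stuck, Magnetorquer malfunctions, Wheel driver faulted}; {Outboard sun sensor faulted, Redundant reaction wheel faulted, Wheel driver faulted}; {#2 rate sensor stuck, Redundant reaction wheel faulted, Wheel driver faulted}; {#1 star tracker is out, IMU stuck, Outboard sun sensor faulted, Right thruster malfunctions, Wheel driver faulted}; {#1 star tracker is out, #2 rate sensor stuck, IMU stuck, Right thruster malfunctions, Wheel driver faulted}.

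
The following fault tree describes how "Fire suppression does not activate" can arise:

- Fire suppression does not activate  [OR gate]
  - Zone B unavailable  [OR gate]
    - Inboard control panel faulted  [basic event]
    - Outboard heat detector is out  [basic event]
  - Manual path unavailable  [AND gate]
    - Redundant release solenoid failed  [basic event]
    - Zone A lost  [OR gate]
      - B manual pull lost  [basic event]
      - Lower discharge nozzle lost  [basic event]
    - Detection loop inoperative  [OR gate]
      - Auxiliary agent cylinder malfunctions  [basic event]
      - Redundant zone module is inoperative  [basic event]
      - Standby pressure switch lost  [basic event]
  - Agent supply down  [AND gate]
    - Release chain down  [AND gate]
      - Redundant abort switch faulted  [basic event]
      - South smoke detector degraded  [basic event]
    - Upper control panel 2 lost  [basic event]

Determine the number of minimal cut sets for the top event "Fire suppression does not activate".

Zone B unavailable [OR]: union of children's cut sets → 2 cut set(s).
Zone A lost [OR]: union of children's cut sets → 2 cut set(s).
Detection loop inoperative [OR]: union of children's cut sets → 3 cut set(s).
Manual path unavailable [AND]: one cut set from each child combined → 1 × 2 × 3 = 6 cut set(s).
Release chain down [AND]: one cut set from each child combined → 1 × 1 = 1 cut set(s).
Agent supply down [AND]: one cut set from each child combined → 1 × 1 = 1 cut set(s).
Fire suppression does not activate [OR]: union of children's cut sets → 9 cut set(s).
Minimal cut sets: {Inboard control panel faulted}; {Outboard heat detector is out}; {Auxiliary agent cylinder malfunctions, B manual pull lost, Redundant release solenoid failed}; {B manual pull lost, Redundant release solenoid failed, Redundant zone module is inoperative}; {B manual pull lost, Redundant release solenoid failed, Standby pressure switch lost}; {Auxiliary agent cylinder malfunctions, Lower discharge nozzle lost, Redundant release solenoid failed}; {Lower discharge nozzle lost, Redundant release solenoid failed, Redundant zone module is inoperative}; {Lower discharge nozzle lost, Redundant release solenoid failed, Standby pressure switch lost}; {Redundant abort switch faulted, South smoke detector degraded, Upper control panel 2 lost}.

9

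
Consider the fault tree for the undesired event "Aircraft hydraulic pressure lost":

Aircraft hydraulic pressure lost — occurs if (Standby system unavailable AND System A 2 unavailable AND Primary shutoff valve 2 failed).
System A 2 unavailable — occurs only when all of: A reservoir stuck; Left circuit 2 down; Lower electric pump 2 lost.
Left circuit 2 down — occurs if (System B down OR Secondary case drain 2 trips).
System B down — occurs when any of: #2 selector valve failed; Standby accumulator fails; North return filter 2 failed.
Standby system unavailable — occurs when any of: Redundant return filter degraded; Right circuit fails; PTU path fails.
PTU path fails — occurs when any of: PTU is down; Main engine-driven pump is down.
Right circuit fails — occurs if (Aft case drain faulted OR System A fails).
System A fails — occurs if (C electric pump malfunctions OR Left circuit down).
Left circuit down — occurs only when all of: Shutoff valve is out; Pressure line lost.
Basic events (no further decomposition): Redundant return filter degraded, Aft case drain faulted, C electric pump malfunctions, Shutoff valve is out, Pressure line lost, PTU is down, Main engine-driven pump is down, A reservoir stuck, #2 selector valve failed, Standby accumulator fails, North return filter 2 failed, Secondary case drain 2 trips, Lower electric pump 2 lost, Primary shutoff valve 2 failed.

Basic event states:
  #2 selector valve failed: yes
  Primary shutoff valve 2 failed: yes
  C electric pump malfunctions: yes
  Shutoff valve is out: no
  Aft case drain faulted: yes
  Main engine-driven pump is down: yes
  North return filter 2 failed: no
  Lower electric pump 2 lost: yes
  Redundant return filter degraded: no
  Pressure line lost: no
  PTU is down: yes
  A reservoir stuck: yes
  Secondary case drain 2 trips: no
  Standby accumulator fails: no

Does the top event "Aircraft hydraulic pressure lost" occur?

Yes

Left circuit down [AND]: Shutoff valve is out=not, Pressure line lost=not → not all inputs occur → does not occur.
System A fails [OR]: C electric pump malfunctions=occurs, Left circuit down=not → at least one input occurs → occurs.
Right circuit fails [OR]: Aft case drain faulted=occurs, System A fails=occurs → at least one input occurs → occurs.
PTU path fails [OR]: PTU is down=occurs, Main engine-driven pump is down=occurs → at least one input occurs → occurs.
Standby system unavailable [OR]: Redundant return filter degraded=not, Right circuit fails=occurs, PTU path fails=occurs → at least one input occurs → occurs.
System B down [OR]: #2 selector valve failed=occurs, Standby accumulator fails=not, North return filter 2 failed=not → at least one input occurs → occurs.
Left circuit 2 down [OR]: System B down=occurs, Secondary case drain 2 trips=not → at least one input occurs → occurs.
System A 2 unavailable [AND]: A reservoir stuck=occurs, Left circuit 2 down=occurs, Lower electric pump 2 lost=occurs → all inputs occur → occurs.
Aircraft hydraulic pressure lost [AND]: Standby system unavailable=occurs, System A 2 unavailable=occurs, Primary shutoff valve 2 failed=occurs → all inputs occur → occurs.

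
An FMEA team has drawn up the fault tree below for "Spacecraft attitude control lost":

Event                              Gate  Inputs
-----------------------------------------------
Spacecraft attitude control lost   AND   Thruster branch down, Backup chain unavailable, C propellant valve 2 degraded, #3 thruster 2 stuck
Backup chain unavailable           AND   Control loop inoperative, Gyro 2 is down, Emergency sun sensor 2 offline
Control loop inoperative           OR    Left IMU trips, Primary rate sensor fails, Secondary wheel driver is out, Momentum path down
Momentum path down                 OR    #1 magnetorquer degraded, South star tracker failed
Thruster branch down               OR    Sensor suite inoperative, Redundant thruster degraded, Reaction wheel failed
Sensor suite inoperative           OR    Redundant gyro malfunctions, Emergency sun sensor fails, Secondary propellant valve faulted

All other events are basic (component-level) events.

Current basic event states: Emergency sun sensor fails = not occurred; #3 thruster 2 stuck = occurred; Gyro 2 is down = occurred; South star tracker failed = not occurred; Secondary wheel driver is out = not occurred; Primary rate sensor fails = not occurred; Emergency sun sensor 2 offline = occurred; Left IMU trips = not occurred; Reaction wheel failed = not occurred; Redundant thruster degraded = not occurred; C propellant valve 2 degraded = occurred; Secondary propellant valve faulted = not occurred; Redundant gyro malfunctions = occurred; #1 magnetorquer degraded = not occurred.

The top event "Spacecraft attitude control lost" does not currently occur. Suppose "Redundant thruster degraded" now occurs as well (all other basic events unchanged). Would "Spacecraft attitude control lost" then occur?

Counterfactual: set "Redundant thruster degraded" to occurred.
Sensor suite inoperative [OR]: Redundant gyro malfunctions=occurs, Emergency sun sensor fails=not, Secondary propellant valve faulted=not → at least one input occurs → occurs.
Thruster branch down [OR]: Sensor suite inoperative=occurs, Redundant thruster degraded=occurs, Reaction wheel failed=not → at least one input occurs → occurs.
Momentum path down [OR]: #1 magnetorquer degraded=not, South star tracker failed=not → no input occurs → does not occur.
Control loop inoperative [OR]: Left IMU trips=not, Primary rate sensor fails=not, Secondary wheel driver is out=not, Momentum path down=not → no input occurs → does not occur.
Backup chain unavailable [AND]: Control loop inoperative=not, Gyro 2 is down=occurs, Emergency sun sensor 2 offline=occurs → not all inputs occur → does not occur.
Spacecraft attitude control lost [AND]: Thruster branch down=occurs, Backup chain unavailable=not, C propellant valve 2 degraded=occurs, #3 thruster 2 stuck=occurs → not all inputs occur → does not occur.

No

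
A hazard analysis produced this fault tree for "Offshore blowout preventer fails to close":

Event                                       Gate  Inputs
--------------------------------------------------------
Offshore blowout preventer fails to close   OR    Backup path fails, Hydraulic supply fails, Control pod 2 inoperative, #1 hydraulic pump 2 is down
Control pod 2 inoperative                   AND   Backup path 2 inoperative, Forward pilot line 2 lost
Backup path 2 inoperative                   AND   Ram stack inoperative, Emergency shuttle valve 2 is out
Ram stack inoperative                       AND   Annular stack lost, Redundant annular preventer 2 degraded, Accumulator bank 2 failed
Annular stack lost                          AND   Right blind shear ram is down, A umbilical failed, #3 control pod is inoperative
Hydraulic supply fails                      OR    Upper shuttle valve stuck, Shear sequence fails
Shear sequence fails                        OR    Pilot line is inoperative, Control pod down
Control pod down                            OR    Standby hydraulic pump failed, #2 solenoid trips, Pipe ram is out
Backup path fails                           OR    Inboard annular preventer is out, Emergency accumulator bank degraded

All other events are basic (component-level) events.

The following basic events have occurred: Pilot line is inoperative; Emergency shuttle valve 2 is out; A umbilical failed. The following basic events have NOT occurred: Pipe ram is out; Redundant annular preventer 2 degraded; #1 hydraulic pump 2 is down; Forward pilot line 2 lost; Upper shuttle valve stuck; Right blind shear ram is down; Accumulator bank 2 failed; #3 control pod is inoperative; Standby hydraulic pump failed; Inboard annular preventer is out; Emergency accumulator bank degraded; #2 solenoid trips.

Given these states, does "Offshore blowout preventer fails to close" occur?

Yes

Backup path fails [OR]: Inboard annular preventer is out=not, Emergency accumulator bank degraded=not → no input occurs → does not occur.
Control pod down [OR]: Standby hydraulic pump failed=not, #2 solenoid trips=not, Pipe ram is out=not → no input occurs → does not occur.
Shear sequence fails [OR]: Pilot line is inoperative=occurs, Control pod down=not → at least one input occurs → occurs.
Hydraulic supply fails [OR]: Upper shuttle valve stuck=not, Shear sequence fails=occurs → at least one input occurs → occurs.
Annular stack lost [AND]: Right blind shear ram is down=not, A umbilical failed=occurs, #3 control pod is inoperative=not → not all inputs occur → does not occur.
Ram stack inoperative [AND]: Annular stack lost=not, Redundant annular preventer 2 degraded=not, Accumulator bank 2 failed=not → not all inputs occur → does not occur.
Backup path 2 inoperative [AND]: Ram stack inoperative=not, Emergency shuttle valve 2 is out=occurs → not all inputs occur → does not occur.
Control pod 2 inoperative [AND]: Backup path 2 inoperative=not, Forward pilot line 2 lost=not → not all inputs occur → does not occur.
Offshore blowout preventer fails to close [OR]: Backup path fails=not, Hydraulic supply fails=occurs, Control pod 2 inoperative=not, #1 hydraulic pump 2 is down=not → at least one input occurs → occurs.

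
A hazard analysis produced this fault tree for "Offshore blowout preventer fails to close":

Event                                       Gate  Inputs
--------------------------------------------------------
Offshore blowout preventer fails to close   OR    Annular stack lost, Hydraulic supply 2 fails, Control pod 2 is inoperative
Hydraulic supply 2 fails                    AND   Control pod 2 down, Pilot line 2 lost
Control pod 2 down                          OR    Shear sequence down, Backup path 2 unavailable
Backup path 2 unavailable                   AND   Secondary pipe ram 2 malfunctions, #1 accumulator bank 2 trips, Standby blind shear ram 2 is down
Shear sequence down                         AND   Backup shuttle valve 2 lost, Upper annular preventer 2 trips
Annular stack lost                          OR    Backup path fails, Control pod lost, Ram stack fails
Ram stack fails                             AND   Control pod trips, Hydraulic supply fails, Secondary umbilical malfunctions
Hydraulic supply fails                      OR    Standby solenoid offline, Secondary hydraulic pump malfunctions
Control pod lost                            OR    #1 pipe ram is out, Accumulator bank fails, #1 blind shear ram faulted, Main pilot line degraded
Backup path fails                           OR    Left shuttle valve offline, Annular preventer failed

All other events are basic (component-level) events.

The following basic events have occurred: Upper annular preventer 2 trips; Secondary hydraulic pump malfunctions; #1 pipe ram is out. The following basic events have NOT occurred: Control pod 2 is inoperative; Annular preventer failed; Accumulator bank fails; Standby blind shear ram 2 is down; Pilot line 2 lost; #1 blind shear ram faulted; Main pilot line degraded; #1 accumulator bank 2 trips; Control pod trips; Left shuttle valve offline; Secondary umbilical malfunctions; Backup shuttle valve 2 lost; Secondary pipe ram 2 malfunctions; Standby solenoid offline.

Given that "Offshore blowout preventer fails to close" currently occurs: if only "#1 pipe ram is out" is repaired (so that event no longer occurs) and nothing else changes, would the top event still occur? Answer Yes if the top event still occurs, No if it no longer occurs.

Counterfactual: set "#1 pipe ram is out" to not occurred.
Backup path fails [OR]: Left shuttle valve offline=not, Annular preventer failed=not → no input occurs → does not occur.
Control pod lost [OR]: #1 pipe ram is out=not, Accumulator bank fails=not, #1 blind shear ram faulted=not, Main pilot line degraded=not → no input occurs → does not occur.
Hydraulic supply fails [OR]: Standby solenoid offline=not, Secondary hydraulic pump malfunctions=occurs → at least one input occurs → occurs.
Ram stack fails [AND]: Control pod trips=not, Hydraulic supply fails=occurs, Secondary umbilical malfunctions=not → not all inputs occur → does not occur.
Annular stack lost [OR]: Backup path fails=not, Control pod lost=not, Ram stack fails=not → no input occurs → does not occur.
Shear sequence down [AND]: Backup shuttle valve 2 lost=not, Upper annular preventer 2 trips=occurs → not all inputs occur → does not occur.
Backup path 2 unavailable [AND]: Secondary pipe ram 2 malfunctions=not, #1 accumulator bank 2 trips=not, Standby blind shear ram 2 is down=not → not all inputs occur → does not occur.
Control pod 2 down [OR]: Shear sequence down=not, Backup path 2 unavailable=not → no input occurs → does not occur.
Hydraulic supply 2 fails [AND]: Control pod 2 down=not, Pilot line 2 lost=not → not all inputs occur → does not occur.
Offshore blowout preventer fails to close [OR]: Annular stack lost=not, Hydraulic supply 2 fails=not, Control pod 2 is inoperative=not → no input occurs → does not occur.

No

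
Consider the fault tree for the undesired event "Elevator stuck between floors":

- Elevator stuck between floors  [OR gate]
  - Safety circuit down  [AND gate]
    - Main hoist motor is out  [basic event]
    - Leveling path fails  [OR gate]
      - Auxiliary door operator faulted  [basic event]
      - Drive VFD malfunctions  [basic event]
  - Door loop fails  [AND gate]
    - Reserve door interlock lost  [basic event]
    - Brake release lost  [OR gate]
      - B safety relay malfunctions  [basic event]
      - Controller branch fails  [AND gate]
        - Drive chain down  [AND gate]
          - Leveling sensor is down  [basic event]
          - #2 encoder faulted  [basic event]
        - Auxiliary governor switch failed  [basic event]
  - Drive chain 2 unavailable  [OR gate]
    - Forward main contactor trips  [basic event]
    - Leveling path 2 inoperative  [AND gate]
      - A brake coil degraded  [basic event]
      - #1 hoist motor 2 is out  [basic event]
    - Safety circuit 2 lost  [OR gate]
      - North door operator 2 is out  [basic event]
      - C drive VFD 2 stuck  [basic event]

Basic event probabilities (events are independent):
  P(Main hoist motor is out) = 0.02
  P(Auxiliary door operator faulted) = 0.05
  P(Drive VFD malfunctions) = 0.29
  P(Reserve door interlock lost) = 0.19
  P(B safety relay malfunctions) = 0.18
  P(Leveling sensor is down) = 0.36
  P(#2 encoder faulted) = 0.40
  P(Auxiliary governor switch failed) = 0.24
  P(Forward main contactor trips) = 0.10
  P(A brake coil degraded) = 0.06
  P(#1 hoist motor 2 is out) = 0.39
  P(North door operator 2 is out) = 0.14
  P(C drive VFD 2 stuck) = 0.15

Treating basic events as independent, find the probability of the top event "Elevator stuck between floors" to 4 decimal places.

0.3869

P(Leveling path fails) [OR] = 1 − (1−0.05) × (1−0.29) = 0.325500
P(Safety circuit down) [AND] = 0.02 × 0.325500 = 0.006510
P(Drive chain down) [AND] = 0.36 × 0.40 = 0.144000
P(Controller branch fails) [AND] = 0.144000 × 0.24 = 0.034560
P(Brake release lost) [OR] = 1 − (1−0.18) × (1−0.034560) = 0.208339
P(Door loop fails) [AND] = 0.19 × 0.208339 = 0.039584
P(Leveling path 2 inoperative) [AND] = 0.06 × 0.39 = 0.023400
P(Safety circuit 2 lost) [OR] = 1 − (1−0.14) × (1−0.15) = 0.269000
P(Drive chain 2 unavailable) [OR] = 1 − (1−0.10) × (1−0.023400) × (1−0.269000) = 0.357495
P(Elevator stuck between floors) [OR] = 1 − (1−0.006510) × (1−0.039584) × (1−0.357495) = 0.386945
Rounded to 4 decimal places: P(Elevator stuck between floors) ≈ 0.3869.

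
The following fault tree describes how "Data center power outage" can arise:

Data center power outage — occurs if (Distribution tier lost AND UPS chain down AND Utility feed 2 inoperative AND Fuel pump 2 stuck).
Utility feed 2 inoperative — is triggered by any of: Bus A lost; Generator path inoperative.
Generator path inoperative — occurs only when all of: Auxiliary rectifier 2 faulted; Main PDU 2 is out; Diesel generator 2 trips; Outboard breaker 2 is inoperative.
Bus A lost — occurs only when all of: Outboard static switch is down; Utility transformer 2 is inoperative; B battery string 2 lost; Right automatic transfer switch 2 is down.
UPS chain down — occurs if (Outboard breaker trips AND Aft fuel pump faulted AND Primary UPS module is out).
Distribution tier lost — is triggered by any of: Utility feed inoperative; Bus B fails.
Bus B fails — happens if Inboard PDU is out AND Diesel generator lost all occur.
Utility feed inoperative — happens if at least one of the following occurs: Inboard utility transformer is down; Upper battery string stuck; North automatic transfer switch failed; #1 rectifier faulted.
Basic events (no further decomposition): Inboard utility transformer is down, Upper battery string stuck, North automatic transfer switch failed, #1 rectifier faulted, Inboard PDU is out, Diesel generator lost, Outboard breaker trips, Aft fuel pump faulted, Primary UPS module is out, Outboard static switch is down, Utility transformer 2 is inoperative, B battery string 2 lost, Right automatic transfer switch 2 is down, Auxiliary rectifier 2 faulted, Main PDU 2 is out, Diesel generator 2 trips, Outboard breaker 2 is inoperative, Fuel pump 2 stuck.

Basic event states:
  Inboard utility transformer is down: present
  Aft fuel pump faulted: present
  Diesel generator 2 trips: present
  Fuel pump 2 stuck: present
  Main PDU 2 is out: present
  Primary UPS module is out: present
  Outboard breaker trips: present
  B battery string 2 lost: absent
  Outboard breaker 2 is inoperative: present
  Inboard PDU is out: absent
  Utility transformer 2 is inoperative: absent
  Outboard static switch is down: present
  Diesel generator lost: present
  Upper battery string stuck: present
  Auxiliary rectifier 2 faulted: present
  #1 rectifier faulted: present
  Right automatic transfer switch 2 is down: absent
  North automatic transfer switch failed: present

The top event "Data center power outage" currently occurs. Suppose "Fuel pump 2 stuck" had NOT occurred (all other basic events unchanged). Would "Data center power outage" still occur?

No

Counterfactual: set "Fuel pump 2 stuck" to not occurred.
Utility feed inoperative [OR]: Inboard utility transformer is down=occurs, Upper battery string stuck=occurs, North automatic transfer switch failed=occurs, #1 rectifier faulted=occurs → at least one input occurs → occurs.
Bus B fails [AND]: Inboard PDU is out=not, Diesel generator lost=occurs → not all inputs occur → does not occur.
Distribution tier lost [OR]: Utility feed inoperative=occurs, Bus B fails=not → at least one input occurs → occurs.
UPS chain down [AND]: Outboard breaker trips=occurs, Aft fuel pump faulted=occurs, Primary UPS module is out=occurs → all inputs occur → occurs.
Bus A lost [AND]: Outboard static switch is down=occurs, Utility transformer 2 is inoperative=not, B battery string 2 lost=not, Right automatic transfer switch 2 is down=not → not all inputs occur → does not occur.
Generator path inoperative [AND]: Auxiliary rectifier 2 faulted=occurs, Main PDU 2 is out=occurs, Diesel generator 2 trips=occurs, Outboard breaker 2 is inoperative=occurs → all inputs occur → occurs.
Utility feed 2 inoperative [OR]: Bus A lost=not, Generator path inoperative=occurs → at least one input occurs → occurs.
Data center power outage [AND]: Distribution tier lost=occurs, UPS chain down=occurs, Utility feed 2 inoperative=occurs, Fuel pump 2 stuck=not → not all inputs occur → does not occur.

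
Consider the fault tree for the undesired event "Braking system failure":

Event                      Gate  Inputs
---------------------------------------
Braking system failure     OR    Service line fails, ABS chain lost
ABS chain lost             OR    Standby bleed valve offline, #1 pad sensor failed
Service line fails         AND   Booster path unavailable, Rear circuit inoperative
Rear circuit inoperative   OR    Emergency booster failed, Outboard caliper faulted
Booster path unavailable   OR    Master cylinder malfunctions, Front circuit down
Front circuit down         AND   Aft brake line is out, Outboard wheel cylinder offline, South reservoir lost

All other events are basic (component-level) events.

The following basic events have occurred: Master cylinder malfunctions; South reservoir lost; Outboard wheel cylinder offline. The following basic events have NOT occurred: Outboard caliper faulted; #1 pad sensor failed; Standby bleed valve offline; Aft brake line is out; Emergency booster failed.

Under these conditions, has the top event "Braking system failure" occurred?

No

Front circuit down [AND]: Aft brake line is out=not, Outboard wheel cylinder offline=occurs, South reservoir lost=occurs → not all inputs occur → does not occur.
Booster path unavailable [OR]: Master cylinder malfunctions=occurs, Front circuit down=not → at least one input occurs → occurs.
Rear circuit inoperative [OR]: Emergency booster failed=not, Outboard caliper faulted=not → no input occurs → does not occur.
Service line fails [AND]: Booster path unavailable=occurs, Rear circuit inoperative=not → not all inputs occur → does not occur.
ABS chain lost [OR]: Standby bleed valve offline=not, #1 pad sensor failed=not → no input occurs → does not occur.
Braking system failure [OR]: Service line fails=not, ABS chain lost=not → no input occurs → does not occur.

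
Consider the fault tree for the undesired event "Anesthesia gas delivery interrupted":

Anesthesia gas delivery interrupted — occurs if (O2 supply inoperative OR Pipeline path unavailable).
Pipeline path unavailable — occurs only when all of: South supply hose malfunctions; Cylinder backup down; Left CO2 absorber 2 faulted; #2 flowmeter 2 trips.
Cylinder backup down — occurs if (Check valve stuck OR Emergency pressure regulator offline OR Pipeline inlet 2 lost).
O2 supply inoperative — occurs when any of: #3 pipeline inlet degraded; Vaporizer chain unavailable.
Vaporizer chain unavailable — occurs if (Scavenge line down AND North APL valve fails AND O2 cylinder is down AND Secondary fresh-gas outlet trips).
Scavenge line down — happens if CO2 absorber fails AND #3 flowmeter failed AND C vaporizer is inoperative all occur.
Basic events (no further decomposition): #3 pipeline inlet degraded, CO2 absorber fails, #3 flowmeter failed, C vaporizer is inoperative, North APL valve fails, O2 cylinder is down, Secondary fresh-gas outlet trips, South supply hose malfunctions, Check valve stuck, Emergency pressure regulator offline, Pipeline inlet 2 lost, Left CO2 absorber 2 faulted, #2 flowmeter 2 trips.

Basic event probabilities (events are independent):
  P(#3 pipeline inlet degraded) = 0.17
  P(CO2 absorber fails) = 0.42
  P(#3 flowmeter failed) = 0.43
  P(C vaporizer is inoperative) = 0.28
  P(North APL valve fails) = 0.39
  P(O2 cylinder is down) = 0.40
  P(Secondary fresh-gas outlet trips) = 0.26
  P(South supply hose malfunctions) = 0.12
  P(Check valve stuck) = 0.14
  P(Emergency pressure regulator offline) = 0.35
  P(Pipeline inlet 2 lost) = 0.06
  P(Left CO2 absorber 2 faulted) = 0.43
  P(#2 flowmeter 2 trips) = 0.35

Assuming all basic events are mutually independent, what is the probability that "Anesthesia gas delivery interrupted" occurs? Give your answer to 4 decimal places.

P(Scavenge line down) [AND] = 0.42 × 0.43 × 0.28 = 0.050568
P(Vaporizer chain unavailable) [AND] = 0.050568 × 0.39 × 0.40 × 0.26 = 0.002051
P(O2 supply inoperative) [OR] = 1 − (1−0.17) × (1−0.002051) = 0.171702
P(Cylinder backup down) [OR] = 1 − (1−0.14) × (1−0.35) × (1−0.06) = 0.474540
P(Pipeline path unavailable) [AND] = 0.12 × 0.474540 × 0.43 × 0.35 = 0.008570
P(Anesthesia gas delivery interrupted) [OR] = 1 − (1−0.171702) × (1−0.008570) = 0.178801
Rounded to 4 decimal places: P(Anesthesia gas delivery interrupted) ≈ 0.1788.

0.1788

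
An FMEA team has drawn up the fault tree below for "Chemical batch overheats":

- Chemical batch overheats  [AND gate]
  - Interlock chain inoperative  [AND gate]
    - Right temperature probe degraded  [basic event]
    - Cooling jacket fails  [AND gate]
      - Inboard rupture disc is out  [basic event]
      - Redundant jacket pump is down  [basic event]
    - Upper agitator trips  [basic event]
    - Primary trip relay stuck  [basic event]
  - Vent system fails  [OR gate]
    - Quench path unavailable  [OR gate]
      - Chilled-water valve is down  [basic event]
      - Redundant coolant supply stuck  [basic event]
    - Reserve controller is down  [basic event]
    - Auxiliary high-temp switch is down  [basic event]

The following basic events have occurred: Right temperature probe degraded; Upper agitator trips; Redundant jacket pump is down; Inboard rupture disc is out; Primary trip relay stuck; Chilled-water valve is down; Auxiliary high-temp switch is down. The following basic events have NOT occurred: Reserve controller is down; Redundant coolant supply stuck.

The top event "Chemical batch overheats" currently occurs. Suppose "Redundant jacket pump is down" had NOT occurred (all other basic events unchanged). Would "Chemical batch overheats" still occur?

Counterfactual: set "Redundant jacket pump is down" to not occurred.
Cooling jacket fails [AND]: Inboard rupture disc is out=occurs, Redundant jacket pump is down=not → not all inputs occur → does not occur.
Interlock chain inoperative [AND]: Right temperature probe degraded=occurs, Cooling jacket fails=not, Upper agitator trips=occurs, Primary trip relay stuck=occurs → not all inputs occur → does not occur.
Quench path unavailable [OR]: Chilled-water valve is down=occurs, Redundant coolant supply stuck=not → at least one input occurs → occurs.
Vent system fails [OR]: Quench path unavailable=occurs, Reserve controller is down=not, Auxiliary high-temp switch is down=occurs → at least one input occurs → occurs.
Chemical batch overheats [AND]: Interlock chain inoperative=not, Vent system fails=occurs → not all inputs occur → does not occur.

No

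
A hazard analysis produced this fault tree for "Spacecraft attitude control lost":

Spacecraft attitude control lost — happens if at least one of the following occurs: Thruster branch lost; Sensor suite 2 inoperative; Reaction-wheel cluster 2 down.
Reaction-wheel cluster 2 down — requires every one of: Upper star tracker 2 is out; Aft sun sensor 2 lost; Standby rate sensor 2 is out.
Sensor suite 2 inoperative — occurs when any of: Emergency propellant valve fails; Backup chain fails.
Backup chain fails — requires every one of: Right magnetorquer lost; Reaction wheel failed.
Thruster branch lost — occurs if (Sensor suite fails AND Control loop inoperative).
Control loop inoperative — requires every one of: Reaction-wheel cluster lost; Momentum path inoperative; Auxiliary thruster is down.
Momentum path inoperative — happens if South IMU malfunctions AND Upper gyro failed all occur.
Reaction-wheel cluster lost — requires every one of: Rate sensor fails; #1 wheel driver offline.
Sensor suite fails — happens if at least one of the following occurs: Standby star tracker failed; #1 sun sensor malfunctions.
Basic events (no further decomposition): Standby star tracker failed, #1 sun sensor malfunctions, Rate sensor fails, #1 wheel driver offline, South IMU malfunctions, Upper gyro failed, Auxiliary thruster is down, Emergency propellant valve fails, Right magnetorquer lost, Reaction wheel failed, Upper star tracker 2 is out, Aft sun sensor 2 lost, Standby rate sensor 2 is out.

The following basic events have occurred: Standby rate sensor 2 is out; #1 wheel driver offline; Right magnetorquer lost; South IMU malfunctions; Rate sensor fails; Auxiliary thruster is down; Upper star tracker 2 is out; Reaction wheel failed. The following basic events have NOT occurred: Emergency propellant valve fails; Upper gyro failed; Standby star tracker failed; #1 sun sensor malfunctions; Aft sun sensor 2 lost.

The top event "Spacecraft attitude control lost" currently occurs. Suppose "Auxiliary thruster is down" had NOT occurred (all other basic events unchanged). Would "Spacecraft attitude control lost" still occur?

Counterfactual: set "Auxiliary thruster is down" to not occurred.
Sensor suite fails [OR]: Standby star tracker failed=not, #1 sun sensor malfunctions=not → no input occurs → does not occur.
Reaction-wheel cluster lost [AND]: Rate sensor fails=occurs, #1 wheel driver offline=occurs → all inputs occur → occurs.
Momentum path inoperative [AND]: South IMU malfunctions=occurs, Upper gyro failed=not → not all inputs occur → does not occur.
Control loop inoperative [AND]: Reaction-wheel cluster lost=occurs, Momentum path inoperative=not, Auxiliary thruster is down=not → not all inputs occur → does not occur.
Thruster branch lost [AND]: Sensor suite fails=not, Control loop inoperative=not → not all inputs occur → does not occur.
Backup chain fails [AND]: Right magnetorquer lost=occurs, Reaction wheel failed=occurs → all inputs occur → occurs.
Sensor suite 2 inoperative [OR]: Emergency propellant valve fails=not, Backup chain fails=occurs → at least one input occurs → occurs.
Reaction-wheel cluster 2 down [AND]: Upper star tracker 2 is out=occurs, Aft sun sensor 2 lost=not, Standby rate sensor 2 is out=occurs → not all inputs occur → does not occur.
Spacecraft attitude control lost [OR]: Thruster branch lost=not, Sensor suite 2 inoperative=occurs, Reaction-wheel cluster 2 down=not → at least one input occurs → occurs.

Yes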